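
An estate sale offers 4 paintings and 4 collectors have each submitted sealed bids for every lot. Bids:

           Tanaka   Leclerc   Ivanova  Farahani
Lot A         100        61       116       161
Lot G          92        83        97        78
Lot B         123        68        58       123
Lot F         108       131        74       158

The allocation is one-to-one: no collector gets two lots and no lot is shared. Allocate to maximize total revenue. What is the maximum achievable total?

Optimal: Tanaka→Lot B ($123), Leclerc→Lot F ($131), Ivanova→Lot G ($97), Farahani→Lot A ($161) — total 123+131+97+161 = $512.
Row-greedy (each collector in turn takes its best remaining lot) gives $448, worse by 64.
Checked against all permutations: $512 is optimal.

Maximum total: $512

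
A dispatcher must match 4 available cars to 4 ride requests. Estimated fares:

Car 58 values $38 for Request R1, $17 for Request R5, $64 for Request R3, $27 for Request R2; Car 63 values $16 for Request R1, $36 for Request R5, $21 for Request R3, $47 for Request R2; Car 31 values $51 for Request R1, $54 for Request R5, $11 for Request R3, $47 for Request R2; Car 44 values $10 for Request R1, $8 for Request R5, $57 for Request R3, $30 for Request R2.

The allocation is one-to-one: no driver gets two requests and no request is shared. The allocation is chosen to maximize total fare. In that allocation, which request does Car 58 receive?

Car 58 receives Request R1.

Treat this as an assignment problem: match each driver to one request.
Optimal: Car 58→Request R1 ($38), Car 63→Request R2 ($47), Car 31→Request R5 ($54), Car 44→Request R3 ($57) — total 38+47+54+57 = $196.
Swapping Car 63↔Car 31 (Car 63→Request R5 $36, Car 31→Request R2 $47) loses 18.
Every other assignment is strictly worse.
Car 58's own top request is Request R3 ($64), but forcing Car 58→Request R3 and reassigning the rest optimally gives only $181 — worse by 15.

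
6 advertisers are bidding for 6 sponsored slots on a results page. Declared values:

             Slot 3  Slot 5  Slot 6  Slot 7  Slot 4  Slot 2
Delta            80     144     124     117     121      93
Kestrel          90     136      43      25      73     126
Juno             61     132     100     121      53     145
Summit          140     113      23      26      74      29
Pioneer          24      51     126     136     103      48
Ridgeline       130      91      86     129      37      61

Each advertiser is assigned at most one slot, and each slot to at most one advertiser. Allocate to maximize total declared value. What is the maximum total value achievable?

Optimal: Delta→Slot 4 ($121), Kestrel→Slot 5 ($136), Juno→Slot 2 ($145), Summit→Slot 3 ($140), Pioneer→Slot 6 ($126), Ridgeline→Slot 7 ($129) — total 121+136+145+140+126+129 = $797.
Column-greedy (each slot in turn goes to its best remaining advertiser) gives $757, worse by 40.

Maximum total: $797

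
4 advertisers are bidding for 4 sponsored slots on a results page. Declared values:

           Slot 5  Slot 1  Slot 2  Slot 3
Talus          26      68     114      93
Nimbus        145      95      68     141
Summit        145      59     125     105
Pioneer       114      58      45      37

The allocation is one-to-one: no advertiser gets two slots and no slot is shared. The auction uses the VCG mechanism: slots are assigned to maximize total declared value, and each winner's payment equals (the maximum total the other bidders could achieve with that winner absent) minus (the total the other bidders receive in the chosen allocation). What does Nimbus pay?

Efficient allocation: Talus→Slot 2 ($114), Nimbus→Slot 3 ($141), Summit→Slot 5 ($145), Pioneer→Slot 1 ($58); total welfare W = $458.
Nimbus receives Slot 3 at value $141, so the others get W − 141 = $317.
Without Nimbus: best allocation of the remaining 3 bidders over all 4 slots is Talus→Slot 2 ($114), Summit→Slot 3 ($105), Pioneer→Slot 5 ($114), total $333.
VCG payment = (others' best without Nimbus) − (others' welfare with Nimbus) = 333 − 317 = $16.

Nimbus pays $16.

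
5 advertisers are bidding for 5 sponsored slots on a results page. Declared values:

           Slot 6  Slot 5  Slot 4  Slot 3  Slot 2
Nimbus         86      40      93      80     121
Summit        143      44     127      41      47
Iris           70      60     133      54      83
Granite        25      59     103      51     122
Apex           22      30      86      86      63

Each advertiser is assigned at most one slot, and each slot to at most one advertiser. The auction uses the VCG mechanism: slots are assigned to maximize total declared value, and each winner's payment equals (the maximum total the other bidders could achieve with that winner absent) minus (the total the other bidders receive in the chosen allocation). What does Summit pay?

Summit pays $28.

Efficient allocation: Nimbus→Slot 2 ($121), Summit→Slot 6 ($143), Iris→Slot 4 ($133), Granite→Slot 5 ($59), Apex→Slot 3 ($86); total welfare W = $542.
Summit receives Slot 6 at value $143, so the others get W − 143 = $399.
Without Summit: best allocation of the remaining 4 bidders over all 5 slots is Nimbus→Slot 6 ($86), Iris→Slot 4 ($133), Granite→Slot 2 ($122), Apex→Slot 3 ($86), total $427.
VCG payment = (others' best without Summit) − (others' welfare with Summit) = 427 − 399 = $28.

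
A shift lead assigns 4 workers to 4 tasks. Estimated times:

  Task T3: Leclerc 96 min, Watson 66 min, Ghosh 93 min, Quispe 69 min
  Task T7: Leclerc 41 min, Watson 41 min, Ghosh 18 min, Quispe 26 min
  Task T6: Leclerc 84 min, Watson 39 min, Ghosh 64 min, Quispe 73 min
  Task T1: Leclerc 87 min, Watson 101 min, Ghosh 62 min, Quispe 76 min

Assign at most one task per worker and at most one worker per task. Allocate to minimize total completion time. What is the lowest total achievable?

Optimal: Leclerc→Task T7 (41 min), Watson→Task T6 (39 min), Ghosh→Task T1 (62 min), Quispe→Task T3 (69 min) — total 41+39+62+69 = 211 min.
Min-entry greedy (repeatedly take the single cheapest remaining cell) gives 213 min, worse by 2.
Next-best assignment: Leclerc→Task T1, Watson→Task T6, Ghosh→Task T7, Quispe→Task T3 = 213 min.
Every other assignment is strictly worse.

Minimum total: 211 min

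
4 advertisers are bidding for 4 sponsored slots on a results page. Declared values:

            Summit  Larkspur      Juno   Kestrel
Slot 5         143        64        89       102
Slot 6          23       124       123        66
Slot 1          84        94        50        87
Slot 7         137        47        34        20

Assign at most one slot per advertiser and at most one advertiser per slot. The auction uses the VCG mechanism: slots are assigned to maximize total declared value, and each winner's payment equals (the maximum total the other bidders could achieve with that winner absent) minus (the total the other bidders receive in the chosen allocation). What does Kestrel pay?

Kestrel pays $6.

Efficient allocation: Summit→Slot 7 ($137), Larkspur→Slot 1 ($94), Juno→Slot 6 ($123), Kestrel→Slot 5 ($102); total welfare W = $456.
Kestrel receives Slot 5 at value $102, so the others get W − 102 = $354.
Without Kestrel: best allocation of the remaining 3 bidders over all 4 slots is Summit→Slot 5 ($143), Larkspur→Slot 1 ($94), Juno→Slot 6 ($123), total $360.
VCG payment = (others' best without Kestrel) − (others' welfare with Kestrel) = 360 − 354 = $6.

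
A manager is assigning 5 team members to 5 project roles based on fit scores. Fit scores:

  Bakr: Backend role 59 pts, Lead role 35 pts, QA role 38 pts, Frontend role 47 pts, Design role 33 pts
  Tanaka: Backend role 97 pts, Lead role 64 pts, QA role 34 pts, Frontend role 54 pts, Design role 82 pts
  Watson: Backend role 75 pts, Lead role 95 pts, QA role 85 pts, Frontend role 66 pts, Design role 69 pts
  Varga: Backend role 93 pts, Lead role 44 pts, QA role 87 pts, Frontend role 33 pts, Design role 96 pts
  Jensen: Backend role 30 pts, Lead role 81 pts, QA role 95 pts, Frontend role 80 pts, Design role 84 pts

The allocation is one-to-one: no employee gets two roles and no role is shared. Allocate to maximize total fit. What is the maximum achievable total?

Optimal: Bakr→Frontend role (47 pts), Tanaka→Backend role (97 pts), Watson→Lead role (95 pts), Varga→Design role (96 pts), Jensen→QA role (95 pts) — total 47+97+95+96+95 = 430 pts.
Row-greedy (each employee in turn takes its best remaining role) gives 403 pts, worse by 27.
Swapping Varga↔Jensen (Varga→QA role 87 pts, Jensen→Design role 84 pts) loses 20.
No other one-to-one assignment exceeds 430 pts.

Maximum total: 430 pts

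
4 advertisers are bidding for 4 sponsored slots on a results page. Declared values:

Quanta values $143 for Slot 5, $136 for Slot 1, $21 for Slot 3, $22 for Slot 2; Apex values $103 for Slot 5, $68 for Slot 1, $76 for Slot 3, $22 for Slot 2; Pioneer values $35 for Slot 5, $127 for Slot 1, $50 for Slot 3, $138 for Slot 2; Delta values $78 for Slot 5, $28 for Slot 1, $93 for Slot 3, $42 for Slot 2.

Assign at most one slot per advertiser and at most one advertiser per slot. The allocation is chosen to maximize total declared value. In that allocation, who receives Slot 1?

Treat this as an assignment problem: match each advertiser to one slot.
Optimal: Quanta→Slot 1 ($136), Apex→Slot 5 ($103), Pioneer→Slot 2 ($138), Delta→Slot 3 ($93) — total 136+103+138+93 = $470.
Max-entry greedy (repeatedly take the single best remaining cell) gives $442, worse by 28.
Next-best assignment: Quanta→Slot 5, Apex→Slot 1, Pioneer→Slot 2, Delta→Slot 3 = $442.
Quanta's own top slot is Slot 5 ($143), but forcing Quanta→Slot 5 and reassigning the rest optimally gives only $442 — worse by 28.

Quanta receives Slot 1.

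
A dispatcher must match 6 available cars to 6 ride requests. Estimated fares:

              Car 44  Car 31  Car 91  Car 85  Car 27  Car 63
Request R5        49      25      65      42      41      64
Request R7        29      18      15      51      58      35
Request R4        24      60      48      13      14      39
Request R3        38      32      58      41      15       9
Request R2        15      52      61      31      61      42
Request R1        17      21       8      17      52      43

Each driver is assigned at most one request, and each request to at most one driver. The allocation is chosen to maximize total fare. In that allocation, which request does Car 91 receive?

Car 91 receives Request R2.

Optimal: Car 44→Request R3 ($38), Car 31→Request R4 ($60), Car 91→Request R2 ($61), Car 85→Request R7 ($51), Car 27→Request R1 ($52), Car 63→Request R5 ($64) — total 38+60+61+51+52+64 = $326.
No other one-to-one assignment exceeds $326.
Car 91's own top request is Request R5 ($65), but forcing Car 91→Request R5 and reassigning the rest optimally gives only $318 — worse by 8.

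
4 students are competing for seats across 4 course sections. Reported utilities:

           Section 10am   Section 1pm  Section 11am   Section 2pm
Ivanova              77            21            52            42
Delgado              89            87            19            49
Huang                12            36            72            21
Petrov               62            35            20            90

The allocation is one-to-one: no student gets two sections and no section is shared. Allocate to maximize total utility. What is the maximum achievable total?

Maximum total: 326 points

Optimal: Ivanova→Section 10am (77 points), Delgado→Section 1pm (87 points), Huang→Section 11am (72 points), Petrov→Section 2pm (90 points) — total 77+87+72+90 = 326 points.
Column-greedy (each section in turn goes to its best remaining student) gives 267 points, worse by 59.
Every other assignment is strictly worse.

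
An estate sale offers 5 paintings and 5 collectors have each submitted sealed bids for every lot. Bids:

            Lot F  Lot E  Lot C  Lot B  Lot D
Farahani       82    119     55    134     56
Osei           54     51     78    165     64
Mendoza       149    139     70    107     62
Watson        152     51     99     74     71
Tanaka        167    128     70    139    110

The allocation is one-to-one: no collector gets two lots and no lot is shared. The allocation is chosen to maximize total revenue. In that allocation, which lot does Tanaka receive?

Tanaka receives Lot D.

Optimal: Farahani→Lot E ($119), Osei→Lot B ($165), Mendoza→Lot F ($149), Watson→Lot C ($99), Tanaka→Lot D ($110) — total 119+165+149+99+110 = $642.
Row-greedy (each collector in turn takes its best remaining lot) gives $560, worse by 82.
Checked against all permutations: $642 is optimal.
Tanaka's own top lot is Lot F ($167), but forcing Tanaka→Lot F and reassigning the rest optimally gives only $626 — worse by 16.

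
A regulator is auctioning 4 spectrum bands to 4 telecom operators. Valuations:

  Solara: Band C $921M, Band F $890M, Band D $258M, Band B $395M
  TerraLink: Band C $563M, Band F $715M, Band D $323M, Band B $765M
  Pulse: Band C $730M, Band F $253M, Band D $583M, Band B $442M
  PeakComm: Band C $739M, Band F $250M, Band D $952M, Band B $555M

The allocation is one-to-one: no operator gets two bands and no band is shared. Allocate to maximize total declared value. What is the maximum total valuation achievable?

Max total: $3337M

Treat this as an assignment problem: match each operator to one band.
Optimal: Solara→Band F ($890M), TerraLink→Band B ($765M), Pulse→Band C ($730M), PeakComm→Band D ($952M) — total 890+765+730+952 = $3337M.
Swapping TerraLink↔Pulse (TerraLink→Band C $563M, Pulse→Band B $442M) loses 490.
Checked against all permutations: $3337M is optimal.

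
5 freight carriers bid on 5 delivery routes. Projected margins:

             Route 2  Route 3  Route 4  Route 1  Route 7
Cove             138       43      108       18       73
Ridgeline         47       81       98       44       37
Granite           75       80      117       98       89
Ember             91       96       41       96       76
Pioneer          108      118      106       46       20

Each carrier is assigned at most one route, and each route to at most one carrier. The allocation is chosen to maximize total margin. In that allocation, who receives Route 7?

Optimal: Cove→Route 2 ($138k), Ridgeline→Route 4 ($98k), Granite→Route 7 ($89k), Ember→Route 1 ($96k), Pioneer→Route 3 ($118k) — total 138+98+89+96+118 = $539k.
Row-greedy (each carrier in turn takes its best remaining route) gives $450k, worse by 89.
Granite's own top route is Route 4 ($117k), but forcing Granite→Route 4 and reassigning the rest optimally gives only $506k — worse by 33.

Granite receives Route 7.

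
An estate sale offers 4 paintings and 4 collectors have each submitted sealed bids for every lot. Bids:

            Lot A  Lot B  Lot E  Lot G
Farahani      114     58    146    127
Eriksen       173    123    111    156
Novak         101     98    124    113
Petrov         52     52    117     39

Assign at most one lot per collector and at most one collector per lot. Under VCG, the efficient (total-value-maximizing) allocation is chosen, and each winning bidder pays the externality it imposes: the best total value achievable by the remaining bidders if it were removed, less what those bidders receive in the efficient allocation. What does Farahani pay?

Farahani pays $15.

Efficient allocation: Farahani→Lot G ($127), Eriksen→Lot A ($173), Novak→Lot B ($98), Petrov→Lot E ($117); total welfare W = $515.
Farahani receives Lot G at value $127, so the others get W − 127 = $388.
Without Farahani: best allocation of the remaining 3 bidders over all 4 lots is Eriksen→Lot A ($173), Novak→Lot G ($113), Petrov→Lot E ($117), total $403.
VCG payment = (others' best without Farahani) − (others' welfare with Farahani) = 403 − 388 = $15.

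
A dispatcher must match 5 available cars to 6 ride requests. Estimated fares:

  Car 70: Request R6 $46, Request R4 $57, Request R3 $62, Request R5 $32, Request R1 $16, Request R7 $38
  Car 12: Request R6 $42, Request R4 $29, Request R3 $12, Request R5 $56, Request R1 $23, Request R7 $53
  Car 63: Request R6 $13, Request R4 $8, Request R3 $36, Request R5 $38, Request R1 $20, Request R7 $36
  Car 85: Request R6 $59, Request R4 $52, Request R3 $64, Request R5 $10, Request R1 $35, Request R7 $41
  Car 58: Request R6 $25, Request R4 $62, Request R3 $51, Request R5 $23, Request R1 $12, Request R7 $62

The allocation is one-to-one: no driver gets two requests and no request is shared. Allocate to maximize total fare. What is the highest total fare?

Maximum total: $275

Optimal: Car 70→Request R3 ($62), Car 12→Request R5 ($56), Car 63→Request R7 ($36), Car 85→Request R6 ($59), Car 58→Request R4 ($62) — total 62+56+36+59+62 = $275.
Max-entry greedy (repeatedly take the single best remaining cell) gives $264, worse by 11.
Next-best assignment: Car 70→Request R3, Car 12→Request R7, Car 63→Request R5, Car 85→Request R6, Car 58→Request R4 = $274.
Swapping Car 63↔Car 85 (Car 63→Request R6 $13, Car 85→Request R7 $41) loses 41.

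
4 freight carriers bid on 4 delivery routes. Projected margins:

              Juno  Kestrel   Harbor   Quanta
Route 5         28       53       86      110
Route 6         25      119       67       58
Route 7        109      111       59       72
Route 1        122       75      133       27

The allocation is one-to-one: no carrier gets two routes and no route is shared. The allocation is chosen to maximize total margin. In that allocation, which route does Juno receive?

Juno receives Route 7.

Optimal: Juno→Route 7 ($109k), Kestrel→Route 6 ($119k), Harbor→Route 1 ($133k), Quanta→Route 5 ($110k) — total 109+119+133+110 = $471k.
Row-greedy (each carrier in turn takes its best remaining route) gives $399k, worse by 72.
Next-best assignment: Juno→Route 1, Kestrel→Route 6, Harbor→Route 7, Quanta→Route 5 = $410k.
Swapping Kestrel↔Quanta (Kestrel→Route 5 $53k, Quanta→Route 6 $58k) loses 118.
Juno's own top route is Route 1 ($122k), but forcing Juno→Route 1 and reassigning the rest optimally gives only $410k — worse by 61.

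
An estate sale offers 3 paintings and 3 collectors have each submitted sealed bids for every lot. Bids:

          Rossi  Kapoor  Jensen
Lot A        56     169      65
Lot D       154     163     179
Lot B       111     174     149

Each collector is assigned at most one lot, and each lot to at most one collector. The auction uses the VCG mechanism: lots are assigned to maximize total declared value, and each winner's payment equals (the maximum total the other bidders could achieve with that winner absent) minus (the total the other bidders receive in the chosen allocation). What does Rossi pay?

Efficient allocation: Rossi→Lot D ($154), Kapoor→Lot A ($169), Jensen→Lot B ($149); total welfare W = $472.
Rossi receives Lot D at value $154, so the others get W − 154 = $318.
Without Rossi: best allocation of the remaining 2 bidders over all 3 lots is Kapoor→Lot B ($174), Jensen→Lot D ($179), total $353.
VCG payment = (others' best without Rossi) − (others' welfare with Rossi) = 353 − 318 = $35.

Rossi pays $35.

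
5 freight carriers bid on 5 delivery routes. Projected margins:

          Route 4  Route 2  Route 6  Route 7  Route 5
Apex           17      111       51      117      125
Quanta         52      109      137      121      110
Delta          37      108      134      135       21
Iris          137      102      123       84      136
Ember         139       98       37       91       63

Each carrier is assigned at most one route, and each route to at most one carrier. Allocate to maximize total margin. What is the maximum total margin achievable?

This is the linear assignment problem.
Optimal: Apex→Route 2 ($111k), Quanta→Route 6 ($137k), Delta→Route 7 ($135k), Iris→Route 5 ($136k), Ember→Route 4 ($139k) — total 111+137+135+136+139 = $658k.
Row-greedy (each carrier in turn takes its best remaining route) gives $632k, worse by 26.
Swapping Apex↔Delta (Apex→Route 7 $117k, Delta→Route 2 $108k) loses 21.

Max total: $658k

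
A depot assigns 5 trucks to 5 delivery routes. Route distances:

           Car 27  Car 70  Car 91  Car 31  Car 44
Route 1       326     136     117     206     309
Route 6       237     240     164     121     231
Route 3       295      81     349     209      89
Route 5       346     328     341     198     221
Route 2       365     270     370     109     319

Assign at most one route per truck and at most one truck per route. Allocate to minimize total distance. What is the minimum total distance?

Min total: 765 km

Optimal: Car 27→Route 6 (237 km), Car 70→Route 3 (81 km), Car 91→Route 1 (117 km), Car 31→Route 2 (109 km), Car 44→Route 5 (221 km) — total 237+81+117+109+221 = 765 km.
Column-greedy (each route in turn goes to its cheapest remaining truck) gives 905 km, worse by 140.
Next-best assignment: Car 27→Route 5, Car 70→Route 1, Car 91→Route 6, Car 31→Route 2, Car 44→Route 3 = 844 km.
No other one-to-one assignment undercuts 765 km.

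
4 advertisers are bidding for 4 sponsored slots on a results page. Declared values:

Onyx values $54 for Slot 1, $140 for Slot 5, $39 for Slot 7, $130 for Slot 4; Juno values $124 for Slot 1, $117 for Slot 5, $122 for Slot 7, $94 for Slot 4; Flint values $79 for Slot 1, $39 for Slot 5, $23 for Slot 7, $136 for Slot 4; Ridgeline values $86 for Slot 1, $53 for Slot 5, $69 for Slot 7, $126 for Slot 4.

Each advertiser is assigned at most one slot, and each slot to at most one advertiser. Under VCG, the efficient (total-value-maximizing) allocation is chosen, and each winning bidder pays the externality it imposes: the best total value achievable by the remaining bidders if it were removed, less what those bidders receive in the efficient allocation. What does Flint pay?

Flint pays $42.

Efficient allocation: Onyx→Slot 5 ($140), Juno→Slot 7 ($122), Flint→Slot 4 ($136), Ridgeline→Slot 1 ($86); total welfare W = $484.
Flint receives Slot 4 at value $136, so the others get W − 136 = $348.
Without Flint: best allocation of the remaining 3 bidders over all 4 slots is Onyx→Slot 5 ($140), Juno→Slot 1 ($124), Ridgeline→Slot 4 ($126), total $390.
VCG payment = (others' best without Flint) − (others' welfare with Flint) = 390 − 348 = $42.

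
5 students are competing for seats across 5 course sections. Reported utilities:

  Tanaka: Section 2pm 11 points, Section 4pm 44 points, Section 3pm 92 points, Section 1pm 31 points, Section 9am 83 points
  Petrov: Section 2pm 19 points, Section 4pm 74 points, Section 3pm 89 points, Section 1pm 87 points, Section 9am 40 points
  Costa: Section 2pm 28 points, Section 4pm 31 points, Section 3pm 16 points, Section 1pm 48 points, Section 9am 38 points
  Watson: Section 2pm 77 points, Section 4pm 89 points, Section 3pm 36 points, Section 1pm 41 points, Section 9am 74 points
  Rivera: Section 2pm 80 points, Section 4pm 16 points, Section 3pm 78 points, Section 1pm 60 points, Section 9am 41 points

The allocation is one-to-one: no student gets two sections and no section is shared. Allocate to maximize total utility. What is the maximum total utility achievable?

Treat this as an assignment problem: match each student to one section.
Optimal: Tanaka→Section 9am (83 points), Petrov→Section 3pm (89 points), Costa→Section 1pm (48 points), Watson→Section 4pm (89 points), Rivera→Section 2pm (80 points) — total 83+89+48+89+80 = 389 points.
Column-greedy (each section in turn goes to its best remaining student) gives 386 points, worse by 3.
Swapping Tanaka↔Petrov (Tanaka→Section 3pm 92 points, Petrov→Section 9am 40 points) loses 40.

Maximum total: 389 points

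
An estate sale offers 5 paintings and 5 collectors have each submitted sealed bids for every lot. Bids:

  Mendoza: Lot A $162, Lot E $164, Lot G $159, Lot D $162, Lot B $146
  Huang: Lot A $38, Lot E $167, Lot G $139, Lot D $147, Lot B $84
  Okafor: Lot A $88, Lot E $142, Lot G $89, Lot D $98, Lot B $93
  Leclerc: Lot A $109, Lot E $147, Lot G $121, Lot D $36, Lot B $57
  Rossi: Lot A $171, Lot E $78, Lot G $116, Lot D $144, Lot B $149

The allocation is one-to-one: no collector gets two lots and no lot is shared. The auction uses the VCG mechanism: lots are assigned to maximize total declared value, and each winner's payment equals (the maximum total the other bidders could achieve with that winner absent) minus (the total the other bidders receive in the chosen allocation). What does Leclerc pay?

Efficient allocation: Mendoza→Lot B ($146), Huang→Lot D ($147), Okafor→Lot E ($142), Leclerc→Lot G ($121), Rossi→Lot A ($171); total welfare W = $727.
Leclerc receives Lot G at value $121, so the others get W − 121 = $606.
Without Leclerc: best allocation of the remaining 4 bidders over all 5 lots is Mendoza→Lot G ($159), Huang→Lot D ($147), Okafor→Lot E ($142), Rossi→Lot A ($171), total $619.
VCG payment = (others' best without Leclerc) − (others' welfare with Leclerc) = 619 − 606 = $13.

Leclerc pays $13.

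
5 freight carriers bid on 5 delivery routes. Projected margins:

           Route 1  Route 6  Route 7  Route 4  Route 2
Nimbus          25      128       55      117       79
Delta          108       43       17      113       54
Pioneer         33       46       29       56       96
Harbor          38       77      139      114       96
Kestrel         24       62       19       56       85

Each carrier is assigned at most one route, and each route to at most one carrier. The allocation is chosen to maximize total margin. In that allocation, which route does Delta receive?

Delta receives Route 1.

This is the linear assignment problem.
Optimal: Nimbus→Route 6 ($128k), Delta→Route 1 ($108k), Pioneer→Route 2 ($96k), Harbor→Route 7 ($139k), Kestrel→Route 4 ($56k) — total 128+108+96+139+56 = $527k.
Row-greedy (each carrier in turn takes its best remaining route) gives $500k, worse by 27.
Swapping Nimbus↔Pioneer (Nimbus→Route 2 $79k, Pioneer→Route 6 $46k) loses 99.
Delta's own top route is Route 4 ($113k), but forcing Delta→Route 4 and reassigning the rest optimally gives only $500k — worse by 27.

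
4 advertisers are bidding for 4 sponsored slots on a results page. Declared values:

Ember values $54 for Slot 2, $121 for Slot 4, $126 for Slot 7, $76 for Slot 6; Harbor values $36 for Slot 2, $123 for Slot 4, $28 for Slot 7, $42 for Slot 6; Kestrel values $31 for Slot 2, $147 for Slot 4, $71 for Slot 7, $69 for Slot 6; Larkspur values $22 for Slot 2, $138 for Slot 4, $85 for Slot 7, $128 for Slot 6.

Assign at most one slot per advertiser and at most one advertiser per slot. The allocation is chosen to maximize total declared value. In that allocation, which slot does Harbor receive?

Harbor receives Slot 2.

Optimal: Ember→Slot 7 ($126), Harbor→Slot 2 ($36), Kestrel→Slot 4 ($147), Larkspur→Slot 6 ($128) — total 126+36+147+128 = $437.
Column-greedy (each slot in turn goes to its best remaining advertiser) gives $328, worse by 109.
No other one-to-one assignment exceeds $437.
Harbor's own top slot is Slot 4 ($123), but forcing Harbor→Slot 4 and reassigning the rest optimally gives only $408 — worse by 29.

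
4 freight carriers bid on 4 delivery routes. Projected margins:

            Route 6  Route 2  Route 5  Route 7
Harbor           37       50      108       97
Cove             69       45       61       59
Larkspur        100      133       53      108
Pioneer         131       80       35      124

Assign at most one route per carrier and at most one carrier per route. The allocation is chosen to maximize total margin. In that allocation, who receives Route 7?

Optimal: Harbor→Route 5 ($108k), Cove→Route 6 ($69k), Larkspur→Route 2 ($133k), Pioneer→Route 7 ($124k) — total 108+69+133+124 = $434k.
Max-entry greedy (repeatedly take the single best remaining cell) gives $431k, worse by 3.
Every other assignment is strictly worse.
Pioneer's own top route is Route 6 ($131k), but forcing Pioneer→Route 6 and reassigning the rest optimally gives only $431k — worse by 3.

Pioneer receives Route 7.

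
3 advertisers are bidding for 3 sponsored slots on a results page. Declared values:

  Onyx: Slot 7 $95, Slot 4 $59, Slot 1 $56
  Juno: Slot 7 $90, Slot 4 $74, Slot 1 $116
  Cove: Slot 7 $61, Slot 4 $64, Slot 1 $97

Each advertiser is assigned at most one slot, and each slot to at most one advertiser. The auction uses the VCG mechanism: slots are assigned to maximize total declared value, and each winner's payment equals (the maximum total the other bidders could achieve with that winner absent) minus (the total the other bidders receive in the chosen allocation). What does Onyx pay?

Onyx pays $7.

Efficient allocation: Onyx→Slot 7 ($95), Juno→Slot 1 ($116), Cove→Slot 4 ($64); total welfare W = $275.
Onyx receives Slot 7 at value $95, so the others get W − 95 = $180.
Without Onyx: best allocation of the remaining 2 bidders over all 3 slots is Juno→Slot 7 ($90), Cove→Slot 1 ($97), total $187.
VCG payment = (others' best without Onyx) − (others' welfare with Onyx) = 187 − 180 = $7.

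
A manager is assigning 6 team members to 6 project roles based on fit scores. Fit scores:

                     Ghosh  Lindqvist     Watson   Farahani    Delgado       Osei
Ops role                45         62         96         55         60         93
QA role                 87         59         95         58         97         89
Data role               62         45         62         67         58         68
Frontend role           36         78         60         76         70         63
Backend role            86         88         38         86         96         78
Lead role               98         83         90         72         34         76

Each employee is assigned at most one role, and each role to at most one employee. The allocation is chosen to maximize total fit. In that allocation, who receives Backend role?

Delgado receives Backend role.

This is a one-to-one assignment (maximum-weight bipartite matching).
Optimal: Ghosh→Lead role (98 pts), Lindqvist→Frontend role (78 pts), Watson→QA role (95 pts), Farahani→Data role (67 pts), Delgado→Backend role (96 pts), Osei→Ops role (93 pts) — total 98+78+95+67+96+93 = 527 pts.
Max-entry greedy (repeatedly take the single best remaining cell) gives 523 pts, worse by 4.
Every other assignment is strictly worse.
Delgado's own top role is QA role (97 pts), but forcing Delgado→QA role and reassigning the rest optimally gives only 523 pts — worse by 4.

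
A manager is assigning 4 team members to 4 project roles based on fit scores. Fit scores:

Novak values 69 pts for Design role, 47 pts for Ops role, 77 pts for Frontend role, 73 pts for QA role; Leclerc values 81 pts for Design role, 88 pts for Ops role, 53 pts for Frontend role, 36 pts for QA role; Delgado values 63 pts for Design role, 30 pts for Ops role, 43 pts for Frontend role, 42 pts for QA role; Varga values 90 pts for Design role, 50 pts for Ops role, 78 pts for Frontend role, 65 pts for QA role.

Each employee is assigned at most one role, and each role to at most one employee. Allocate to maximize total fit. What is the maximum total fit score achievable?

Optimal: Novak→QA role (73 pts), Leclerc→Ops role (88 pts), Delgado→Design role (63 pts), Varga→Frontend role (78 pts) — total 73+88+63+78 = 302 pts.
Max-entry greedy (repeatedly take the single best remaining cell) gives 297 pts, worse by 5.
Swapping Leclerc↔Varga (Leclerc→Frontend role 53 pts, Varga→Ops role 50 pts) loses 63.
Every other assignment is strictly worse.

Max total: 302 pts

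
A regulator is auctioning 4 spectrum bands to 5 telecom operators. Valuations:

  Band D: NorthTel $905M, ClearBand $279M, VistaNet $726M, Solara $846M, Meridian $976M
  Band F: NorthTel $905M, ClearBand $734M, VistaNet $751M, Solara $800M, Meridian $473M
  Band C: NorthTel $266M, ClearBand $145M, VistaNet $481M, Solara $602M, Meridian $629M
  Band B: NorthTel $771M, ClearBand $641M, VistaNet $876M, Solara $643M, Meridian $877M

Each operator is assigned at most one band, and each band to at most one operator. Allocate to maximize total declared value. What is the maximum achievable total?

Maximum total: $3359M

Optimal: Meridian→Band D ($976M), NorthTel→Band F ($905M), Solara→Band C ($602M), VistaNet→Band B ($876M) — total 976+905+602+876 = $3359M.
Row-greedy (each operator in turn takes its best remaining band) gives $3117M, worse by 242.
Next-best assignment: Solara→Band D, NorthTel→Band F, Meridian→Band C, VistaNet→Band B = $3256M.
Swapping Solara↔VistaNet (Solara→Band B $643M, VistaNet→Band C $481M) loses 354.
Checked against all permutations: $3359M is optimal.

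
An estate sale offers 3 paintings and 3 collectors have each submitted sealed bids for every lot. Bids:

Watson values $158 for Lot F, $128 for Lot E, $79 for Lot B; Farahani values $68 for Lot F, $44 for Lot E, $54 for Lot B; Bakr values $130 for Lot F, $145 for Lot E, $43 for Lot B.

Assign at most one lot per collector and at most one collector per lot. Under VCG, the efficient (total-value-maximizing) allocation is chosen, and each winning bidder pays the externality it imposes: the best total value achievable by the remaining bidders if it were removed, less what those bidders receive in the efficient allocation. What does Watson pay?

Watson pays $14.

Efficient allocation: Watson→Lot F ($158), Farahani→Lot B ($54), Bakr→Lot E ($145); total welfare W = $357.
Watson receives Lot F at value $158, so the others get W − 158 = $199.
Without Watson: best allocation of the remaining 2 bidders over all 3 lots is Farahani→Lot F ($68), Bakr→Lot E ($145), total $213.
VCG payment = (others' best without Watson) − (others' welfare with Watson) = 213 − 199 = $14.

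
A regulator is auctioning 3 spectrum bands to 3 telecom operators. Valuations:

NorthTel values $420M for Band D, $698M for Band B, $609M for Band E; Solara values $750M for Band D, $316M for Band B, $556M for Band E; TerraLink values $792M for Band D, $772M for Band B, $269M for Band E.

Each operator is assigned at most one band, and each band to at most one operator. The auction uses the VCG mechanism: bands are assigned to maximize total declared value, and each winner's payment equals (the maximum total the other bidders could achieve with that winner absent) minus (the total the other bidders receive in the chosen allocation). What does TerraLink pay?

TerraLink pays $89M.

Efficient allocation: NorthTel→Band E ($609M), Solara→Band D ($750M), TerraLink→Band B ($772M); total welfare W = $2131M.
TerraLink receives Band B at value $772M, so the others get W − 772 = $1359M.
Without TerraLink: best allocation of the remaining 2 bidders over all 3 bands is NorthTel→Band B ($698M), Solara→Band D ($750M), total $1448M.
VCG payment = (others' best without TerraLink) − (others' welfare with TerraLink) = 1448 − 1359 = $89M.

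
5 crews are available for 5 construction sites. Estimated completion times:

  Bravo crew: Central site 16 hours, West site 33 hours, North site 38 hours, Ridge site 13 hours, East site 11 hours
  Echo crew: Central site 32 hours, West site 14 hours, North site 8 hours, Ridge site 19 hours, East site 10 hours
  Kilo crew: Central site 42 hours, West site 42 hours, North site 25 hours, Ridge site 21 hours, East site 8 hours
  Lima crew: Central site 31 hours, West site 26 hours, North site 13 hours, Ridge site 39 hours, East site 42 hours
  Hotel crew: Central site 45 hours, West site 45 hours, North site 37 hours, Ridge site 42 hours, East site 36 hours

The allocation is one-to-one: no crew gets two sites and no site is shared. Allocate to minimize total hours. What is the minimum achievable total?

Min total: 93 hours

Treat this as an assignment problem: match each crew to one site.
Optimal: Bravo crew→Central site (16 hours), Echo crew→West site (14 hours), Kilo crew→East site (8 hours), Lima crew→North site (13 hours), Hotel crew→Ridge site (42 hours) — total 16+14+8+13+42 = 93 hours.
Row-greedy (each crew in turn takes its cheapest remaining site) gives 111 hours, worse by 18.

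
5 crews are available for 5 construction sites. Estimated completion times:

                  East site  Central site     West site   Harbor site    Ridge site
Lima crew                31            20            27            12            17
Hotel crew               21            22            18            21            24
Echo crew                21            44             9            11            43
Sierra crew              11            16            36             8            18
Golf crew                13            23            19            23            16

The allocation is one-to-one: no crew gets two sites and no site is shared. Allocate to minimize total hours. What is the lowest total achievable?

Minimum total: 69 hours

Optimal: Lima crew→Ridge site (17 hours), Hotel crew→Central site (22 hours), Echo crew→West site (9 hours), Sierra crew→Harbor site (8 hours), Golf crew→East site (13 hours) — total 17+22+9+8+13 = 69 hours.
Row-greedy (each crew in turn takes its cheapest remaining site) gives 83 hours, worse by 14.
Next-best assignment: Lima crew→Harbor site, Hotel crew→Central site, Echo crew→West site, Sierra crew→East site, Golf crew→Ridge site = 70 hours.
Swapping Hotel crew↔Lima crew (Hotel crew→Ridge site 24 hours, Lima crew→Central site 20 hours) adds 5.
Every other assignment is strictly worse.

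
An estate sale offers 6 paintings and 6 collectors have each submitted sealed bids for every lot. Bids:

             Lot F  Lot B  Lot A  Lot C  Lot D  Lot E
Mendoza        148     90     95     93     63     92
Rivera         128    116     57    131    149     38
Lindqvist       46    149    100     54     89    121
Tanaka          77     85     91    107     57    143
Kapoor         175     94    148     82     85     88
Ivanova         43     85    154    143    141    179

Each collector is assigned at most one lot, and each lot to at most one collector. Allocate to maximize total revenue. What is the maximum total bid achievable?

Maximum total: $880

Treat this as an assignment problem: match each collector to one lot.
Optimal: Mendoza→Lot F ($148), Rivera→Lot D ($149), Lindqvist→Lot B ($149), Tanaka→Lot C ($107), Kapoor→Lot A ($148), Ivanova→Lot E ($179) — total 148+149+149+107+148+179 = $880.
Column-greedy (each lot in turn goes to its best remaining collector) gives $815, worse by 65.
No other one-to-one assignment exceeds $880.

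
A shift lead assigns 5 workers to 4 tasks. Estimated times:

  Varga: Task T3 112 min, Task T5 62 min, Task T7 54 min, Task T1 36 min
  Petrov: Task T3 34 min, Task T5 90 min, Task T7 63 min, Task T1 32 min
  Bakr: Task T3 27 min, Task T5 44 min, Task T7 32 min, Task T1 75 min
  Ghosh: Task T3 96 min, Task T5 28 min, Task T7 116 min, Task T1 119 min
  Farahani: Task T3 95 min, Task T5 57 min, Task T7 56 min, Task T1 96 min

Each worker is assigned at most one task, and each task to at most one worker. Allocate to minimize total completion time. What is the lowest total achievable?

Optimal: Petrov→Task T3 (34 min), Ghosh→Task T5 (28 min), Bakr→Task T7 (32 min), Varga→Task T1 (36 min) — total 34+28+32+36 = 130 min.
Min-entry greedy (repeatedly take the single cheapest remaining cell) gives 141 min, worse by 11.
Next-best assignment: Bakr→Task T3, Ghosh→Task T5, Varga→Task T7, Petrov→Task T1 = 141 min.

Minimum total: 130 min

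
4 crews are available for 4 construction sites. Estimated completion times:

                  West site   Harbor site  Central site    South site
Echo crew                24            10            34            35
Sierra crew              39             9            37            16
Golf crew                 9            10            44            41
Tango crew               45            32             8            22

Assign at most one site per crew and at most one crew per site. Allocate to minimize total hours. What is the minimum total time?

Optimal: Echo crew→Harbor site (10 hours), Sierra crew→South site (16 hours), Golf crew→West site (9 hours), Tango crew→Central site (8 hours) — total 10+16+9+8 = 43 hours.
Min-entry greedy (repeatedly take the single cheapest remaining cell) gives 61 hours, worse by 18.
Swapping Echo crew↔Golf crew (Echo crew→West site 24 hours, Golf crew→Harbor site 10 hours) adds 15.
Every other assignment is strictly worse.

Min total: 43 hours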